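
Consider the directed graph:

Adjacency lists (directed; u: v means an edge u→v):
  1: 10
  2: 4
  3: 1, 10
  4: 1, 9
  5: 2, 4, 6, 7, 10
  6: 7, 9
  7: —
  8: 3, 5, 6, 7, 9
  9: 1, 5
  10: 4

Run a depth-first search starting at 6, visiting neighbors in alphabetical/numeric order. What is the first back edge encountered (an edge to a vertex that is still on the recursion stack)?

DFS from 6 (visiting neighbors in alphabetical/numeric order); mark gray on enter, black on exit:
6 gray
  7 gray
  7 black
  9 gray
    1 gray
      10 gray
        4 gray
          4→1: 1 is gray → back edge
First back edge: 4 → 1.

4→1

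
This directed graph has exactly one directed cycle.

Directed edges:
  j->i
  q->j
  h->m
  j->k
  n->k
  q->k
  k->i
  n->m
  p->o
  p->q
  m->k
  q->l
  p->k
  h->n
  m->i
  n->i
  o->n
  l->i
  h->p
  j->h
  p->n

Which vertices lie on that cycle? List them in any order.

h, j, p, q

DFS with gray/black marking from j:
j gray
  k gray
    i gray
    i black
  k black
  j→i: i black — skip
  h gray
    p gray
      q gray
        l gray
          l→i: i black — skip
        l black
        q→k: k black — skip
        q→j: j is gray → back edge
Back edge closes the cycle j → h → p → q → j; its vertices are {h, j, p, q}.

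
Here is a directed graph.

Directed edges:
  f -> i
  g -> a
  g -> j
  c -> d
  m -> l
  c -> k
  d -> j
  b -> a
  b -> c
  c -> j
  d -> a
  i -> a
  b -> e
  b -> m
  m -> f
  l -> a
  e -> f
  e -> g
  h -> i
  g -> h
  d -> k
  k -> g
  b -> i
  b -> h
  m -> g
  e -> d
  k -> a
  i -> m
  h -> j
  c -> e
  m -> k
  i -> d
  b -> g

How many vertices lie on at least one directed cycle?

7

A vertex is on a directed cycle iff it belongs to a strongly connected component of size ≥ 2 (or has a self-loop).
The vertices on cycles are {d, f, g, h, i, k, m} — 7 in total.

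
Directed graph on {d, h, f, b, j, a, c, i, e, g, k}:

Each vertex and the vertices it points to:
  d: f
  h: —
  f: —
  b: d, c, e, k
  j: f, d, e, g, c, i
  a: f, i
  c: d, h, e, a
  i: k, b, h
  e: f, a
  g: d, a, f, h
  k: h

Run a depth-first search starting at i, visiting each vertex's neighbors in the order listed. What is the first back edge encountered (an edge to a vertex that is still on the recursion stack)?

a→i

DFS from i (visiting each vertex's neighbors in the order listed); mark gray on enter, black on exit:
i gray
  k gray
    h gray
    h black
  k black
  b gray
    d gray
      f gray
      f black
    d black
    c gray
      c→d: d black — skip
      c→h: h black — skip
      e gray
        e→f: f black — skip
        a gray
          a→f: f black — skip
          a→i: i is gray → back edge
First back edge: a → i.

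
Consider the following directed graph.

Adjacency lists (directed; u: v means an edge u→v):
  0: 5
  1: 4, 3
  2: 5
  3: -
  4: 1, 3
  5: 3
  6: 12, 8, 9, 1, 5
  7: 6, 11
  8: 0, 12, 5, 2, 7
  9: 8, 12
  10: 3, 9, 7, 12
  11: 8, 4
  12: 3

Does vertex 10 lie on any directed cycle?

10 lies on a cycle iff there is a path from 10 back to itself.
Exploring from 10, it never reaches itself; equivalently, its strongly connected component is a singleton.

No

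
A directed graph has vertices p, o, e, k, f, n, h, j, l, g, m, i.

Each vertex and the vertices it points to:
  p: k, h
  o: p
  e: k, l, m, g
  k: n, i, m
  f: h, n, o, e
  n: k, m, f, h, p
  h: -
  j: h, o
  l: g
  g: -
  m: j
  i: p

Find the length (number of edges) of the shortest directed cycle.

2

For each vertex v, BFS finds the shortest path from v back to v.
The shortest such closed walk is f → n → f, length 2.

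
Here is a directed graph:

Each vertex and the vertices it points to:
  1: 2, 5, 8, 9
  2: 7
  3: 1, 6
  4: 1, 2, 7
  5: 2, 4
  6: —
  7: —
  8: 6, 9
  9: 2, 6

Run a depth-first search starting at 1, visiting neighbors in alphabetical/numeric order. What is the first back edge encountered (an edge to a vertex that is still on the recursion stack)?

DFS from 1 (visiting neighbors in alphabetical/numeric order); mark gray on enter, black on exit:
1 gray
  2 gray
    7 gray
    7 black
  2 black
  5 gray
    5→2: 2 black — skip
    4 gray
      4→1: 1 is gray → back edge
First back edge: 4 → 1.

4→1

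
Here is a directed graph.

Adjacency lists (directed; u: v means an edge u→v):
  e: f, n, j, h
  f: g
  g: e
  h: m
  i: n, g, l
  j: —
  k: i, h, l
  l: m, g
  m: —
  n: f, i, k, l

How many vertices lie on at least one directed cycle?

A vertex is on a directed cycle iff it belongs to a strongly connected component of size ≥ 2 (or has a self-loop).
The vertices on cycles are {e, f, g, i, k, l, n} — 7 in total.

7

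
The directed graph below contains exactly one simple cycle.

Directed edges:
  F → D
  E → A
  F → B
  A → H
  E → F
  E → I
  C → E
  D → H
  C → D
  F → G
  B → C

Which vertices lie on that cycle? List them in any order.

B, C, E, F

DFS with gray/black marking from E:
E gray
  F gray
    G gray
    G black
    B gray
      C gray
        D gray
          H gray
          H black
        D black
        C→E: E is gray → back edge
Back edge closes the cycle E → F → B → C → E; its vertices are {B, C, E, F}.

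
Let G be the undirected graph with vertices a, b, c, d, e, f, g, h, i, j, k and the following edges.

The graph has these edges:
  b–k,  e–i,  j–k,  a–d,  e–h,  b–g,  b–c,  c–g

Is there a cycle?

Yes

DFS, tracking each vertex's parent; an edge to a visited non-parent vertex closes a cycle.
Start from i:
visit i (parent –)
  visit e (parent i)
    e–i: parent, skip
    visit h (parent e)
      h–e: parent, skip
visit a (parent –)
  visit d (parent a)
    d–a: parent, skip
visit b (parent –)
  visit c (parent b)
    c–b: parent, skip
    visit g (parent c)
      g–b: b visited and ≠ parent → cycle
Cycle: b – c – g – b.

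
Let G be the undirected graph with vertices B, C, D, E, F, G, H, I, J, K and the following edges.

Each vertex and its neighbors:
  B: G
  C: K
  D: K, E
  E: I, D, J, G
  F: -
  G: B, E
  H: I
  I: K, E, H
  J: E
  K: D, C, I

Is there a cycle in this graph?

Yes

DFS, tracking each vertex's parent; an edge to a visited non-parent vertex closes a cycle.
Start from F:
visit F (parent –)
visit B (parent –)
  visit G (parent B)
    G–B: parent, skip
    visit E (parent G)
      visit I (parent E)
        visit K (parent I)
          visit D (parent K)
            D–K: parent, skip
            D–E: E visited and ≠ parent → cycle
Cycle: E – I – K – D – E.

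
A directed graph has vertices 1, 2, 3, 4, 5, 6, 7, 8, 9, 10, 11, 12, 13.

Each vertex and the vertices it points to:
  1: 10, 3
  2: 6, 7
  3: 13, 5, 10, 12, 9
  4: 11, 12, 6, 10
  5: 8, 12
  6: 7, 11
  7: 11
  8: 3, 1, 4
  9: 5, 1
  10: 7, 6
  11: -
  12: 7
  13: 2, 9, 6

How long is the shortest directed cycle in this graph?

For each vertex v, BFS finds the shortest path from v back to v.
The shortest such closed walk is 9 → 1 → 3 → 9, length 3.

3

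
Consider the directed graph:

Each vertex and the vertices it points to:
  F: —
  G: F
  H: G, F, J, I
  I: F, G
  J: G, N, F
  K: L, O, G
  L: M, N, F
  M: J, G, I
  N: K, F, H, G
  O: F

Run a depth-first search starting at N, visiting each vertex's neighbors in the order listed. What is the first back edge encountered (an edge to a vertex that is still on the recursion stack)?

J->N

DFS from N (visiting each vertex's neighbors in the order listed); mark gray on enter, black on exit:
N gray
  K gray
    L gray
      M gray
        J gray
          G gray
            F gray
            F black
          G black
          J→N: N is gray → back edge
First back edge: J → N.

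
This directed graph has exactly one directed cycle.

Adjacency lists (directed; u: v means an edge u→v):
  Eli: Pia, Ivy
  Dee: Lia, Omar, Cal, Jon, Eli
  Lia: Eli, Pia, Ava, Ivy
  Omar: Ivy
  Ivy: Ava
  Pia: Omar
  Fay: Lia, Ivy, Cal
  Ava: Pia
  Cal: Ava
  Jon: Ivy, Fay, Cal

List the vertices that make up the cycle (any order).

Ava, Ivy, Pia, Omar

DFS with gray/black marking from Omar:
Omar gray
  Ivy gray
    Ava gray
      Pia gray
        Pia→Omar: Omar is gray → back edge
Back edge closes the cycle Omar → Ivy → Ava → Pia → Omar; its vertices are {Ava, Ivy, Pia, Omar}.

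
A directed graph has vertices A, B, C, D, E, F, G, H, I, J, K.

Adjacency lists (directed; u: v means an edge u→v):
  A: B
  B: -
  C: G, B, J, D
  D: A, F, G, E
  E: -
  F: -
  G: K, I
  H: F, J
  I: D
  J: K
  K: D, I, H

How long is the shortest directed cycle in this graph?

For each vertex v, BFS finds the shortest path from v back to v.
The shortest such closed walk is G → K → D → G, length 3.

3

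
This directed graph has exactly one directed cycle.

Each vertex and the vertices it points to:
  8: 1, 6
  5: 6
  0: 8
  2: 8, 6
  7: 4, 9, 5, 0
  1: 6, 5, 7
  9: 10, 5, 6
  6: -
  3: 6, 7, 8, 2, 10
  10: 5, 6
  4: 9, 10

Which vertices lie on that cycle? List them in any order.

0, 1, 7, 8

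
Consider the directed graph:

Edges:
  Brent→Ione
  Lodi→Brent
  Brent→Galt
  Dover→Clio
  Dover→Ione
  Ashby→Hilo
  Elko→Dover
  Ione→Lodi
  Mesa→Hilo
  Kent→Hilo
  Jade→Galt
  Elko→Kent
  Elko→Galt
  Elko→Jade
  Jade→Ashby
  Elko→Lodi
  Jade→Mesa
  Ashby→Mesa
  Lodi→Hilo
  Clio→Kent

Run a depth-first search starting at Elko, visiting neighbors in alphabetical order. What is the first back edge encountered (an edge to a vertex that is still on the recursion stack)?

DFS from Elko (visiting neighbors in alphabetical order); mark gray on enter, black on exit:
Elko gray
  Dover gray
    Clio gray
      Kent gray
        Hilo gray
        Hilo black
      Kent black
    Clio black
    Ione gray
      Lodi gray
        Brent gray
          Galt gray
          Galt black
          Brent→Ione: Ione is gray → back edge
First back edge: Brent → Ione.

Brent->Ione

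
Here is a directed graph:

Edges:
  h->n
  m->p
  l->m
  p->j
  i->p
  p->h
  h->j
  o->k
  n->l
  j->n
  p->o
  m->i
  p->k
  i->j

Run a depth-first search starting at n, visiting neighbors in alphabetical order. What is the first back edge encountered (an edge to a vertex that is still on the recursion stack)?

DFS from n (visiting neighbors in alphabetical order); mark gray on enter, black on exit:
n gray
  l gray
    m gray
      i gray
        j gray
          j→n: n is gray → back edge
First back edge: j → n.

j->n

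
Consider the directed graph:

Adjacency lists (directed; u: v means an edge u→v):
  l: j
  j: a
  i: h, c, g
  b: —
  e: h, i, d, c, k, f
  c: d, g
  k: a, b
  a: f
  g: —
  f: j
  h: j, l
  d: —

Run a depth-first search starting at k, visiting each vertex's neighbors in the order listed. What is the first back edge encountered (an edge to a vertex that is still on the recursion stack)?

DFS from k (visiting each vertex's neighbors in the order listed); mark gray on enter, black on exit:
k gray
  a gray
    f gray
      j gray
        j→a: a is gray → back edge
First back edge: j → a.

j→a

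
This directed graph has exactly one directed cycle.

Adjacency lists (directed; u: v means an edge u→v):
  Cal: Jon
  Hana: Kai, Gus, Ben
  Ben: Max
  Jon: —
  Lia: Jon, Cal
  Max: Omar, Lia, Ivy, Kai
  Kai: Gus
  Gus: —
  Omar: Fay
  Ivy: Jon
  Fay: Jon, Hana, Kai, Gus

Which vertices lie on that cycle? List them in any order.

Ben, Fay, Max, Hana, Omar

DFS with gray/black marking from Ben:
Ben gray
  Max gray
    Omar gray
      Fay gray
        Jon gray
        Jon black
        Hana gray
          Kai gray
            Gus gray
            Gus black
          Kai black
          Hana→Gus: Gus black — skip
          Hana→Ben: Ben is gray → back edge
Back edge closes the cycle Ben → Max → Omar → Fay → Hana → Ben; its vertices are {Ben, Fay, Max, Hana, Omar}.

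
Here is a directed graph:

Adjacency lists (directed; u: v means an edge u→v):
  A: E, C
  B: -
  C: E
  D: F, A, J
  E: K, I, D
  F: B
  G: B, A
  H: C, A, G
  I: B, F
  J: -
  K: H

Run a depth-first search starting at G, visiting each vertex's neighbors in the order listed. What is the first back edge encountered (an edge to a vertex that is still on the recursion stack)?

C→E

DFS from G (visiting each vertex's neighbors in the order listed); mark gray on enter, black on exit:
G gray
  B gray
  B black
  A gray
    E gray
      K gray
        H gray
          C gray
            C→E: E is gray → back edge
First back edge: C → E.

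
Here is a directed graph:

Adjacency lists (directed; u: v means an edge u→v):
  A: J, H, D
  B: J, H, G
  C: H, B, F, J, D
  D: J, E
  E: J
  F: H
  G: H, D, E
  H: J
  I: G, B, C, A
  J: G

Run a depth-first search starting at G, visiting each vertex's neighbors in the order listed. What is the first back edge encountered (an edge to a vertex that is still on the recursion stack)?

DFS from G (visiting each vertex's neighbors in the order listed); mark gray on enter, black on exit:
G gray
  H gray
    J gray
      J→G: G is gray → back edge
First back edge: J → G.

J→G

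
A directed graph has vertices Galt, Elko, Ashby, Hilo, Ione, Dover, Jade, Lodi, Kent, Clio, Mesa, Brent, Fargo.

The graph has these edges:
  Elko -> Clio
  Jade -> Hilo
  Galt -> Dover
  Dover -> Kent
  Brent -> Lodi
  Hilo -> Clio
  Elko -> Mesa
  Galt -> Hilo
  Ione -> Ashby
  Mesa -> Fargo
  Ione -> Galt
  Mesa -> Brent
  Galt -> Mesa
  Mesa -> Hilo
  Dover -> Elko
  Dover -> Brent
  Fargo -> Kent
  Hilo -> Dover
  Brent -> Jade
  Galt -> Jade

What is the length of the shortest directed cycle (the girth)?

4

For each vertex v, BFS finds the shortest path from v back to v.
The shortest such closed walk is Dover → Elko → Mesa → Hilo → Dover, length 4.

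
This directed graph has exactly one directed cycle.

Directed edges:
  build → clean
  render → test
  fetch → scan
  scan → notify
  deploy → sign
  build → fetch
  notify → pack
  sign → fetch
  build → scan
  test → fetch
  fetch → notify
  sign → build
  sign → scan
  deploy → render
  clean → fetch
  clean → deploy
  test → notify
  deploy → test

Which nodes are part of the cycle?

sign, build, clean, deploy

DFS with gray/black marking from clean:
clean gray
  deploy gray
    sign gray
      build gray
        scan gray
          notify gray
            pack gray
            pack black
          notify black
        scan black
        build→clean: clean is gray → back edge
Back edge closes the cycle clean → deploy → sign → build → clean; its vertices are {sign, build, clean, deploy}.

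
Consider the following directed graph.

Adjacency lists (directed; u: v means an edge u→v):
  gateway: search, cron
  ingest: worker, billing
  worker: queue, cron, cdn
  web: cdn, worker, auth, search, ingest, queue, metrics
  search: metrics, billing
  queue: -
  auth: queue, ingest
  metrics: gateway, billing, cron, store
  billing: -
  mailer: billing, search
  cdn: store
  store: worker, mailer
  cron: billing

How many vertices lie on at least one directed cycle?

A vertex is on a directed cycle iff it belongs to a strongly connected component of size ≥ 2 (or has a self-loop).
The vertices on cycles are {cdn, store, mailer, search, worker, gateway, metrics} — 7 in total.

7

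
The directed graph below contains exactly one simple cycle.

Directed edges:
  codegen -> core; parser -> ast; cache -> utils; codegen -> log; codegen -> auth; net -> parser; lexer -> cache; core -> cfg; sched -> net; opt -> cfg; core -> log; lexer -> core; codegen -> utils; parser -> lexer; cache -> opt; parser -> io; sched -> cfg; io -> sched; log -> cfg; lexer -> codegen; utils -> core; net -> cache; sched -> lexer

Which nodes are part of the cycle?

DFS with gray/black marking from io:
io gray
  sched gray
    lexer gray
      codegen gray
        auth gray
        auth black
        core gray
          log gray
            cfg gray
            cfg black
          log black
          core→cfg: cfg black — skip
        core black
        utils gray
          utils→core: core black — skip
        utils black
        codegen→log: log black — skip
      codegen black
      lexer→core: core black — skip
      cache gray
        cache→utils: utils black — skip
        opt gray
          opt→cfg: cfg black — skip
        opt black
      cache black
    lexer black
    net gray
      parser gray
        ast gray
        ast black
        parser→io: io is gray → back edge
Back edge closes the cycle io → sched → net → parser → io; its vertices are {io, net, sched, parser}.

io, net, sched, parser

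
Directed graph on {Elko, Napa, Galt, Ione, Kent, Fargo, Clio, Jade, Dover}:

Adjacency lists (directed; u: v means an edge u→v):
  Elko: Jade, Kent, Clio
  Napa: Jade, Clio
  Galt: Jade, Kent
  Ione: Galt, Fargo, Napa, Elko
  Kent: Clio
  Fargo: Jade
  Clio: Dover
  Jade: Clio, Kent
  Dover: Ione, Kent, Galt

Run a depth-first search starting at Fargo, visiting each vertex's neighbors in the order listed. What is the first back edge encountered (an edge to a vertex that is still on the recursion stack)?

DFS from Fargo (visiting each vertex's neighbors in the order listed); mark gray on enter, black on exit:
Fargo gray
  Jade gray
    Clio gray
      Dover gray
        Ione gray
          Galt gray
            Galt→Jade: Jade is gray → back edge
First back edge: Galt → Jade.

Galt->Jade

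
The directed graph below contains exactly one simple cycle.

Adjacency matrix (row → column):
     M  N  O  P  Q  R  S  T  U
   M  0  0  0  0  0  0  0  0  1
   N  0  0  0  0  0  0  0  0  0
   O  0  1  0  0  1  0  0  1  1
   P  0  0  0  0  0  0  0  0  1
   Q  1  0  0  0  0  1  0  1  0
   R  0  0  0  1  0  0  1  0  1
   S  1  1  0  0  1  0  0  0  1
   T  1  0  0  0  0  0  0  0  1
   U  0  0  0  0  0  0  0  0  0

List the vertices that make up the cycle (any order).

Q, R, S

DFS with gray/black marking from Q:
Q gray
  M gray
    U gray
    U black
  M black
  R gray
    S gray
      S→Q: Q is gray → back edge
Back edge closes the cycle Q → R → S → Q; its vertices are {Q, R, S}.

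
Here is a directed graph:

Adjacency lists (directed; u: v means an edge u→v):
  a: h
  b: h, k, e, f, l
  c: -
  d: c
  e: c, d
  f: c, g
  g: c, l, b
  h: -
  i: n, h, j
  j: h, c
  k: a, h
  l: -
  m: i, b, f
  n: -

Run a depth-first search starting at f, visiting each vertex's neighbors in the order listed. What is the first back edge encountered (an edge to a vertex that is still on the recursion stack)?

b→f

DFS from f (visiting each vertex's neighbors in the order listed); mark gray on enter, black on exit:
f gray
  c gray
  c black
  g gray
    g→c: c black — skip
    l gray
    l black
    b gray
      h gray
      h black
      k gray
        a gray
          a→h: h black — skip
        a black
        k→h: h black — skip
      k black
      e gray
        e→c: c black — skip
        d gray
          d→c: c black — skip
        d black
      e black
      b→f: f is gray → back edge
First back edge: b → f.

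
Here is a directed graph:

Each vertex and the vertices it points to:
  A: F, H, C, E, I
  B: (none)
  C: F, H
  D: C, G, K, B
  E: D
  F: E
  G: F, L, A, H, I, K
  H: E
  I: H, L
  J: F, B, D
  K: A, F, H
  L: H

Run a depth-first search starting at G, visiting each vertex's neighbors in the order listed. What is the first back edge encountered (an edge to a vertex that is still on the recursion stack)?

C->F

DFS from G (visiting each vertex's neighbors in the order listed); mark gray on enter, black on exit:
G gray
  F gray
    E gray
      D gray
        C gray
          C→F: F is gray → back edge
First back edge: C → F.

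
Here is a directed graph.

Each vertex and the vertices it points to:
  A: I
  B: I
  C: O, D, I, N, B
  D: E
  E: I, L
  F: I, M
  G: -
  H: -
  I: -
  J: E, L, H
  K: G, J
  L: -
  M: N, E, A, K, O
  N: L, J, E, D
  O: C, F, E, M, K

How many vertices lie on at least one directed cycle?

4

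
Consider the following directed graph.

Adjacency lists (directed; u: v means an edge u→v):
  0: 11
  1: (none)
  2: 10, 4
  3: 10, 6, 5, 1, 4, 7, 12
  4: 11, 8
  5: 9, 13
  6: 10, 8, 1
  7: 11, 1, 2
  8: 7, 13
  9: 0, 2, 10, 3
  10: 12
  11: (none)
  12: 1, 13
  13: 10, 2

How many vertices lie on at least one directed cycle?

10

A vertex is on a directed cycle iff it belongs to a strongly connected component of size ≥ 2 (or has a self-loop).
The vertices on cycles are {2, 3, 4, 5, 7, 8, 9, 10, 12, 13} — 10 in total.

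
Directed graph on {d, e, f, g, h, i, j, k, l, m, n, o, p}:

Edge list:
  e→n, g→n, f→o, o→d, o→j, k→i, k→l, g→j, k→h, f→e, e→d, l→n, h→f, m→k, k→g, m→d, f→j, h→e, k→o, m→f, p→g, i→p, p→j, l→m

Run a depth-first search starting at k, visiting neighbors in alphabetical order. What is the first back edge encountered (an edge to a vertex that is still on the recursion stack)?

DFS from k (visiting neighbors in alphabetical order); mark gray on enter, black on exit:
k gray
  g gray
    j gray
    j black
    n gray
    n black
  g black
  h gray
    e gray
      d gray
      d black
      e→n: n black — skip
    e black
    f gray
      f→e: e black — skip
      f→j: j black — skip
      o gray
        o→d: d black — skip
        o→j: j black — skip
      o black
    f black
  h black
  i gray
    p gray
      p→g: g black — skip
      p→j: j black — skip
    p black
  i black
  l gray
    m gray
      m→d: d black — skip
      m→f: f black — skip
      m→k: k is gray → back edge
First back edge: m → k.

m->k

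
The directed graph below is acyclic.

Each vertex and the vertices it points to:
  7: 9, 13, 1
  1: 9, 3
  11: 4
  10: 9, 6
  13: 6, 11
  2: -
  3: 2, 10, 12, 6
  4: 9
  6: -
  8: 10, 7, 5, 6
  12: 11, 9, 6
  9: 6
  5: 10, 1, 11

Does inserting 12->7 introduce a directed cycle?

Adding 12→7 creates a cycle iff 7 can already reach 12.
Path from 7: 7 → 1 → 3 → 12.
So 7 → … → 12 → 7 is a cycle.

Yes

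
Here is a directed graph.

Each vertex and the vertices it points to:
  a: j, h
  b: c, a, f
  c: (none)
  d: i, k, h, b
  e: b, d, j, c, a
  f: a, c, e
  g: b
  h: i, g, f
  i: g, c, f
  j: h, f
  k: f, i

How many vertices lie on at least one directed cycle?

10

A vertex is on a directed cycle iff it belongs to a strongly connected component of size ≥ 2 (or has a self-loop).
The vertices on cycles are {a, b, d, e, f, g, h, i, j, k} — 10 in total.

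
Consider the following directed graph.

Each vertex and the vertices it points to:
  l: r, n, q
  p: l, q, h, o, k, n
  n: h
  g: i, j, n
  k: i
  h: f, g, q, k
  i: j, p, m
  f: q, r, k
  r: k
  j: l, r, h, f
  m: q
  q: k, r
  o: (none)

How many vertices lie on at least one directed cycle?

A vertex is on a directed cycle iff it belongs to a strongly connected component of size ≥ 2 (or has a self-loop).
The vertices on cycles are {f, g, h, i, j, k, l, m, n, p, q, r} — 12 in total.

12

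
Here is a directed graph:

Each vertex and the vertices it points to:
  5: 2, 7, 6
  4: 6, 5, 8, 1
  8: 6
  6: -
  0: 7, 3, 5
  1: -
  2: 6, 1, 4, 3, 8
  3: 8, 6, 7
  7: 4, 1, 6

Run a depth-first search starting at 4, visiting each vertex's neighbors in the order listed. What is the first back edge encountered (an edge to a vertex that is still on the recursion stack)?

DFS from 4 (visiting each vertex's neighbors in the order listed); mark gray on enter, black on exit:
4 gray
  6 gray
  6 black
  5 gray
    2 gray
      2→6: 6 black — skip
      1 gray
      1 black
      2→4: 4 is gray → back edge
First back edge: 2 → 4.

2→4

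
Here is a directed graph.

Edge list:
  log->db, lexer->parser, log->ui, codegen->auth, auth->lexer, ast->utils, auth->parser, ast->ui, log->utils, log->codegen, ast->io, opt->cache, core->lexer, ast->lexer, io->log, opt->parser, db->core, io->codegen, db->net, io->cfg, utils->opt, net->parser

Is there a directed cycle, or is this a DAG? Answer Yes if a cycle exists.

No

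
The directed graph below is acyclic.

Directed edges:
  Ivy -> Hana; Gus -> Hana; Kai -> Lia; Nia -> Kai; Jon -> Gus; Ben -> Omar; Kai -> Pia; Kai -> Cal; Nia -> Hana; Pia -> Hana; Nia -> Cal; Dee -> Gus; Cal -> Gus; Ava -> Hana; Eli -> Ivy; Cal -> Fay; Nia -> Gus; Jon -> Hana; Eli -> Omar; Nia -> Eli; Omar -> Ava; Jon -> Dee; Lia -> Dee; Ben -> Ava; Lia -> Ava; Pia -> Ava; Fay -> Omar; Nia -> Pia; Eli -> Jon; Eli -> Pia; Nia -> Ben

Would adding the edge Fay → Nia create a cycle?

Yes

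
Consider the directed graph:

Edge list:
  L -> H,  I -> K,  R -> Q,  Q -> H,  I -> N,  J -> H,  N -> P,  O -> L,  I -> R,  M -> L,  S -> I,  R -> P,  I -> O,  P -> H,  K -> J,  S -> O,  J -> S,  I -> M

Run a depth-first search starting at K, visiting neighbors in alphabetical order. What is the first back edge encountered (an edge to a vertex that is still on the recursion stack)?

I→K

DFS from K (visiting neighbors in alphabetical order); mark gray on enter, black on exit:
K gray
  J gray
    H gray
    H black
    S gray
      I gray
        I→K: K is gray → back edge
First back edge: I → K.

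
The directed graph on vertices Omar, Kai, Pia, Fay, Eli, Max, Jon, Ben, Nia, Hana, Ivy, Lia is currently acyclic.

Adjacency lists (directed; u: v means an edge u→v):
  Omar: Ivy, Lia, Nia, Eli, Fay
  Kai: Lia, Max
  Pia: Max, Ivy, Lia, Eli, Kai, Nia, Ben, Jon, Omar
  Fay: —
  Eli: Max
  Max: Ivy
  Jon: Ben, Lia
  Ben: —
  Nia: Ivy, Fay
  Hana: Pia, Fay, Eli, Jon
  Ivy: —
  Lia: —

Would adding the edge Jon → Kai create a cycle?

No

Adding Jon→Kai creates a cycle iff Kai can already reach Jon.
Explore from Kai: no path reaches Jon. The graph stays acyclic.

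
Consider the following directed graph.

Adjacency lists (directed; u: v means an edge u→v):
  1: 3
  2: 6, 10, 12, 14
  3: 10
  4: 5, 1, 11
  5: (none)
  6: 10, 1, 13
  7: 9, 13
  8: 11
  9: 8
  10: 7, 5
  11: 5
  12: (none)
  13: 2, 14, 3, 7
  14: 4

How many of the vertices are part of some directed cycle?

9

A vertex is on a directed cycle iff it belongs to a strongly connected component of size ≥ 2 (or has a self-loop).
The vertices on cycles are {1, 2, 3, 4, 6, 7, 10, 13, 14} — 9 in total.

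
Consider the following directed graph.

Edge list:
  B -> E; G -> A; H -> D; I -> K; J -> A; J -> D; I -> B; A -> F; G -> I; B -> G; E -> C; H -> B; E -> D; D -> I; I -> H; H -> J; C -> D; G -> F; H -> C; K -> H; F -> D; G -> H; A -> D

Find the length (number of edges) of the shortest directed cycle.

For each vertex v, BFS finds the shortest path from v back to v.
The shortest such closed walk is G → H → B → G, length 3.

3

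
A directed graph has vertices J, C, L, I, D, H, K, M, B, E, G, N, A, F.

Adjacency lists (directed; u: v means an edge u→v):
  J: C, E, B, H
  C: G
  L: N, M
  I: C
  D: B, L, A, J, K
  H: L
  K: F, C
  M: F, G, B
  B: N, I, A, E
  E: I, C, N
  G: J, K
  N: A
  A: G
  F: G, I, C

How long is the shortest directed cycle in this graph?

For each vertex v, BFS finds the shortest path from v back to v.
The shortest such closed walk is J → C → G → J, length 3.

3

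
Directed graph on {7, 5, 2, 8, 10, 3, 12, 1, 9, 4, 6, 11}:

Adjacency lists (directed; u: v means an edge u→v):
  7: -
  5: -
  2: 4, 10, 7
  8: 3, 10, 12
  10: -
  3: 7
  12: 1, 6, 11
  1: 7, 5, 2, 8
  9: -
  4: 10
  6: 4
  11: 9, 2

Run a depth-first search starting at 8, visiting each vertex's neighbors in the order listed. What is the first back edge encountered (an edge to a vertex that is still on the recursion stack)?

DFS from 8 (visiting each vertex's neighbors in the order listed); mark gray on enter, black on exit:
8 gray
  3 gray
    7 gray
    7 black
  3 black
  10 gray
  10 black
  12 gray
    1 gray
      1→7: 7 black — skip
      5 gray
      5 black
      2 gray
        4 gray
          4→10: 10 black — skip
        4 black
        2→10: 10 black — skip
        2→7: 7 black — skip
      2 black
      1→8: 8 is gray → back edge
First back edge: 1 → 8.

1→8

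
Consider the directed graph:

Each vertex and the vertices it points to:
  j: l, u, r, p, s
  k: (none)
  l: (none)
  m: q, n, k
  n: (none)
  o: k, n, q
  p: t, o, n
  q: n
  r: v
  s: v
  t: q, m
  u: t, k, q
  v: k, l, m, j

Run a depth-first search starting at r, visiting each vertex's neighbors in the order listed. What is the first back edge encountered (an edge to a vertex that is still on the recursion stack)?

j->r

DFS from r (visiting each vertex's neighbors in the order listed); mark gray on enter, black on exit:
r gray
  v gray
    k gray
    k black
    l gray
    l black
    m gray
      q gray
        n gray
        n black
      q black
      m→n: n black — skip
      m→k: k black — skip
    m black
    j gray
      j→l: l black — skip
      u gray
        t gray
          t→q: q black — skip
          t→m: m black — skip
        t black
        u→k: k black — skip
        u→q: q black — skip
      u black
      j→r: r is gray → back edge
First back edge: j → r.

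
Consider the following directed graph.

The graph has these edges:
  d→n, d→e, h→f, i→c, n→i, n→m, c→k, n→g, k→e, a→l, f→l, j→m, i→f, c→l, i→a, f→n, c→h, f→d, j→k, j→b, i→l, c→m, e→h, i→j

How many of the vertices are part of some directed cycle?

A vertex is on a directed cycle iff it belongs to a strongly connected component of size ≥ 2 (or has a self-loop).
The vertices on cycles are {c, d, e, f, h, i, j, k, n} — 9 in total.

9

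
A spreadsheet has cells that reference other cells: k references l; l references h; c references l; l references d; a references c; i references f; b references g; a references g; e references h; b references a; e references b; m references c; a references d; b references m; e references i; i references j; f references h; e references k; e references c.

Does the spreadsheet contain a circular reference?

DFS with white/gray/black marking, starting from l:
l gray
  h gray
  h black
  d gray
  d black
l black
f gray
  f→h: h black — skip
f black
k gray
  k→l: l black — skip
k black
i gray
  j gray
  j black
  i→f: f black — skip
i black
a gray
  c gray
    c→l: l black — skip
  c black
  a→d: d black — skip
  g gray
  g black
a black
b gray
  b→a: a black — skip
  m gray
    m→c: c black — skip
  m black
  b→g: g black — skip
b black
e gray
  e→i: i black — skip
  e→c: c black — skip
  e→h: h black — skip
  e→b: b black — skip
  e→k: k black — skip
e black
Every edge goes to a white or black vertex — no back edge, so the graph is acyclic.

No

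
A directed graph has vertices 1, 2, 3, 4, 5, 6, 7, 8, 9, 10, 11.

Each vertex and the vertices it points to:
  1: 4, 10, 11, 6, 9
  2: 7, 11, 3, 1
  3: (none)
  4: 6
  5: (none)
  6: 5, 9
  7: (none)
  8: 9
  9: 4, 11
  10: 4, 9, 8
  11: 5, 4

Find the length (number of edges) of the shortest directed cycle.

3

For each vertex v, BFS finds the shortest path from v back to v.
The shortest such closed walk is 4 → 6 → 9 → 4, length 3.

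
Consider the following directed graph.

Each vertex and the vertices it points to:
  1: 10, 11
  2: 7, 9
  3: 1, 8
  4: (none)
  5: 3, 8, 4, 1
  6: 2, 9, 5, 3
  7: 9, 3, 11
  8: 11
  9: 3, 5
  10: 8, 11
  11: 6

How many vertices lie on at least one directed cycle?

10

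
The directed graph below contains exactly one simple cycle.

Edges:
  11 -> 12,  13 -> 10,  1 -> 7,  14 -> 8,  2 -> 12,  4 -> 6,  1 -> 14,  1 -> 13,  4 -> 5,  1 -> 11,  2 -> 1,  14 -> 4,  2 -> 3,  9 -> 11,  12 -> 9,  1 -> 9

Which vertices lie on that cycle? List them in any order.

9, 11, 12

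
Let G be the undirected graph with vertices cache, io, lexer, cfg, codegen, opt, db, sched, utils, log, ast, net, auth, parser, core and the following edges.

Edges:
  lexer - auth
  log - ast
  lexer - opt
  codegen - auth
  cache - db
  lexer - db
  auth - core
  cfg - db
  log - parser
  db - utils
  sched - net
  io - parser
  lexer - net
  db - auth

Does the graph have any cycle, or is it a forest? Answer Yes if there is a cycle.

Yes

DFS, tracking each vertex's parent; an edge to a visited non-parent vertex closes a cycle.
Start from net:
visit net (parent –)
  visit lexer (parent net)
    visit opt (parent lexer)
      opt–lexer: parent, skip
    visit db (parent lexer)
      visit auth (parent db)
        visit codegen (parent auth)
          codegen–auth: parent, skip
        auth–db: parent, skip
        auth–lexer: lexer visited and ≠ parent → cycle
Cycle: lexer – db – auth – lexer.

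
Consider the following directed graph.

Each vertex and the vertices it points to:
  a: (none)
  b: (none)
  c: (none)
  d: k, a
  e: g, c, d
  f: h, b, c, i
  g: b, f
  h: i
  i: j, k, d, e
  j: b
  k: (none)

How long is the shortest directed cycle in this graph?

For each vertex v, BFS finds the shortest path from v back to v.
The shortest such closed walk is f → i → e → g → f, length 4.

4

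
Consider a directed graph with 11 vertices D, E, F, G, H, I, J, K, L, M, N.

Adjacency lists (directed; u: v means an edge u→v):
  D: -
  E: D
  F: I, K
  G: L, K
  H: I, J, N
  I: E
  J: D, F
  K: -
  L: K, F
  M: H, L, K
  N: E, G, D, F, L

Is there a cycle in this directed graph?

No

DFS with white/gray/black marking, starting from J:
J gray
  D gray
  D black
  F gray
    I gray
      E gray
        E→D: D black — skip
      E black
    I black
    K gray
    K black
  F black
J black
G gray
  L gray
    L→K: K black — skip
    L→F: F black — skip
  L black
  G→K: K black — skip
G black
H gray
  H→I: I black — skip
  H→J: J black — skip
  N gray
    N→E: E black — skip
    N→G: G black — skip
    N→D: D black — skip
    N→F: F black — skip
    N→L: L black — skip
  N black
H black
M gray
  M→H: H black — skip
  M→L: L black — skip
  M→K: K black — skip
M black
Every edge goes to a white or black vertex — no back edge, so the graph is acyclic.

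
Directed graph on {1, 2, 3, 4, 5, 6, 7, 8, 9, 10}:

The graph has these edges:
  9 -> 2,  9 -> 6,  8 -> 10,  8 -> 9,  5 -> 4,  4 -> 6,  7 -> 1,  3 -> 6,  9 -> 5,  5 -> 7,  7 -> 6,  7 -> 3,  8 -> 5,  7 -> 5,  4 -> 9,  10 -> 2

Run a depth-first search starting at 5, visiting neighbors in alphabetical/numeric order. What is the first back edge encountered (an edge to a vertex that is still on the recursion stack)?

9→5

DFS from 5 (visiting neighbors in alphabetical/numeric order); mark gray on enter, black on exit:
5 gray
  4 gray
    6 gray
    6 black
    9 gray
      2 gray
      2 black
      9→5: 5 is gray → back edge
First back edge: 9 → 5.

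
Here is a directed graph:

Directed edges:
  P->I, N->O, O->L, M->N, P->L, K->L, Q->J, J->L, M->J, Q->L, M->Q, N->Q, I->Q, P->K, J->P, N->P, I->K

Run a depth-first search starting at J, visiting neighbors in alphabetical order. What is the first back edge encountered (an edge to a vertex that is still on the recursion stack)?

Q→J

DFS from J (visiting neighbors in alphabetical order); mark gray on enter, black on exit:
J gray
  L gray
  L black
  P gray
    I gray
      K gray
        K→L: L black — skip
      K black
      Q gray
        Q→J: J is gray → back edge
First back edge: Q → J.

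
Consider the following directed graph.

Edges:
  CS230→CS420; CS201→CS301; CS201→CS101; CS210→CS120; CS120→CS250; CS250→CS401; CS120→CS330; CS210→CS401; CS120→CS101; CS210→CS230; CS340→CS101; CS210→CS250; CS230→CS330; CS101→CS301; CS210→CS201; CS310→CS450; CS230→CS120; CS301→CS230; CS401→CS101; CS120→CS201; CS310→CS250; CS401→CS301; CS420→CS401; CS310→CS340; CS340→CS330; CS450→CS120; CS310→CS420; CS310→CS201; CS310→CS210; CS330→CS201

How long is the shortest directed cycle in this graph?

4

For each vertex v, BFS finds the shortest path from v back to v.
The shortest such closed walk is CS420 → CS401 → CS301 → CS230 → CS420, length 4.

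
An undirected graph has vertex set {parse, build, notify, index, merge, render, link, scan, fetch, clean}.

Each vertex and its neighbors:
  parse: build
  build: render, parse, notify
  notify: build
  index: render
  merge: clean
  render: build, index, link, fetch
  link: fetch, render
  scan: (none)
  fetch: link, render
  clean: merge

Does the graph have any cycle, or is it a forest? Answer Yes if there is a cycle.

Yes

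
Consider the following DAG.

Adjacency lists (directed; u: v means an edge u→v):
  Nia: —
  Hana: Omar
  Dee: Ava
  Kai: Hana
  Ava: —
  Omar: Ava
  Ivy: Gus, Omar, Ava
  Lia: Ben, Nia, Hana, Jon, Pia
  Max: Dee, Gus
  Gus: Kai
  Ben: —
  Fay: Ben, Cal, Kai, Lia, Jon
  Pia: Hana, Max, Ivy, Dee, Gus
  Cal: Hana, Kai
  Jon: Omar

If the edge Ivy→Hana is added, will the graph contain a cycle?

No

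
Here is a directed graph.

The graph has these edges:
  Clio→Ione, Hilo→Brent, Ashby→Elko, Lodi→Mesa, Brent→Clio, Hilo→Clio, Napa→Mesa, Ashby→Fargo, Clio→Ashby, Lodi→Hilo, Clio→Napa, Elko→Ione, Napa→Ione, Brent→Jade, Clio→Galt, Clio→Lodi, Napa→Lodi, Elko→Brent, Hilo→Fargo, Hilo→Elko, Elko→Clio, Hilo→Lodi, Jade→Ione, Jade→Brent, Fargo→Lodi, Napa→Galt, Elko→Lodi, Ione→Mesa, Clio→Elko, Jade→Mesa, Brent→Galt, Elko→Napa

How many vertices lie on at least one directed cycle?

9

A vertex is on a directed cycle iff it belongs to a strongly connected component of size ≥ 2 (or has a self-loop).
The vertices on cycles are {Clio, Elko, Hilo, Jade, Lodi, Napa, Ashby, Brent, Fargo} — 9 in total.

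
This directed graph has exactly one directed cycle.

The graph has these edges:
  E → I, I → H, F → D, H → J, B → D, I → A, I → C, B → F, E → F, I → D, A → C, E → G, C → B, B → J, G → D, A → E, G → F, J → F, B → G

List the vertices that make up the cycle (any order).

DFS with gray/black marking from I:
I gray
  A gray
    E gray
      E→I: I is gray → back edge
Back edge closes the cycle I → A → E → I; its vertices are {A, E, I}.

A, E, I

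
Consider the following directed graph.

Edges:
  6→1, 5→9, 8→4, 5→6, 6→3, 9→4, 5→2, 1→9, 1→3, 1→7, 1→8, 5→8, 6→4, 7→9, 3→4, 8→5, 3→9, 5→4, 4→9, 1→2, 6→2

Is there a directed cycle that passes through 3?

3 lies on a cycle iff there is a path from 3 back to itself.
Exploring from 3, it never reaches itself; equivalently, its strongly connected component is a singleton.

No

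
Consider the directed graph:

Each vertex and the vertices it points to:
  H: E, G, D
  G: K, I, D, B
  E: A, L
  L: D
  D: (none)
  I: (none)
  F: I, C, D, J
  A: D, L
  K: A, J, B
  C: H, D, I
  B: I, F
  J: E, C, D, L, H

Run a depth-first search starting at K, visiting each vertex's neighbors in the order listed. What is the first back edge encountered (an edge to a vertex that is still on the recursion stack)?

DFS from K (visiting each vertex's neighbors in the order listed); mark gray on enter, black on exit:
K gray
  A gray
    D gray
    D black
    L gray
      L→D: D black — skip
    L black
  A black
  J gray
    E gray
      E→A: A black — skip
      E→L: L black — skip
    E black
    C gray
      H gray
        H→E: E black — skip
        G gray
          G→K: K is gray → back edge
First back edge: G → K.

G→K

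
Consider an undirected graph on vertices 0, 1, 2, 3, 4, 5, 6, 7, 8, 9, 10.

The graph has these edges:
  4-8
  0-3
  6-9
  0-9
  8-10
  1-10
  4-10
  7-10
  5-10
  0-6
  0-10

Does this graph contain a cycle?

DFS, tracking each vertex's parent; an edge to a visited non-parent vertex closes a cycle.
Start from 6:
visit 6 (parent –)
  visit 0 (parent 6)
    visit 9 (parent 0)
      9–0: parent, skip
      9–6: 6 visited and ≠ parent → cycle
Cycle: 6 – 0 – 9 – 6.

Yes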